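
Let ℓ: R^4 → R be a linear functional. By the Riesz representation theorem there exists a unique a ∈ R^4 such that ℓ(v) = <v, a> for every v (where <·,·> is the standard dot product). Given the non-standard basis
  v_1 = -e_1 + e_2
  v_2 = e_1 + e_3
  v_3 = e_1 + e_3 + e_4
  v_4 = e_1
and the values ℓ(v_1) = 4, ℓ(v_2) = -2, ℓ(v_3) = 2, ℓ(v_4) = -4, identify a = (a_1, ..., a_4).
a = (-4, 0, 2, 4)

Write a = (a_1, ..., a_4) in the standard basis. For each basis vector v_i, ℓ(v_i) = <v_i, a> is a linear equation in the a_j's. Collect the n equations into a matrix system V a = ℓ, where row i of V is v_i (expressed in the standard basis). Since V is invertible (lower-triangular with 1s on the diagonal, up to permutation), solve by back-substitution:
  V =
[[-1, 1, 0, 0],
 [1, 0, 1, 0],
 [1, 0, 1, 1],
 [1, 0, 0, 0]]
  V a = (4, -2, 2, -4)
Solving gives a = (-4, 0, 2, 4).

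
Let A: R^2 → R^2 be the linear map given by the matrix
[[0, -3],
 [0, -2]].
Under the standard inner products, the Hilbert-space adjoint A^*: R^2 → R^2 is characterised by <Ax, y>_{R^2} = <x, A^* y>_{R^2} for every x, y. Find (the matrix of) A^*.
A^* = A^T =
[[0, 0],
 [-3, -2]]

For real matrices with standard dot products, the defining identity <Ax, y> = <x, A^* y> gives (Ax)^T y = x^T (A^*) y, i.e. x^T A^T y = x^T (A^*) y. Since this holds for all x, y, we must have A^* = A^T. Therefore
A^* =
[[0, 0],
 [-3, -2]].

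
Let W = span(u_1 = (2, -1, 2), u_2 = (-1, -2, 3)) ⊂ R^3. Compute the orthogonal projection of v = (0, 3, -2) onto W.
proj_W(v) = (7/45, 79/45, -25/9)

Set up U = [u_1 | ... | u_2] ∈ R^(3×2). The projector onto W = col(U) is P = U (U^T U)^(-1) U^T.
Compute U^T U =
  [9, 6]
  [6, 14],
and U^T v = (-7, -12).
Solve U^T U · c = U^T v for the coefficients: c = (-13/45, -11/15). The projection is proj_W(v) = U c.
Check: (v - proj_W(v)) · u_1 = 0  (should be 0).
Check: (v - proj_W(v)) · u_2 = 0  (should be 0).
Result: proj_W(v) = (7/45, 79/45, -25/9).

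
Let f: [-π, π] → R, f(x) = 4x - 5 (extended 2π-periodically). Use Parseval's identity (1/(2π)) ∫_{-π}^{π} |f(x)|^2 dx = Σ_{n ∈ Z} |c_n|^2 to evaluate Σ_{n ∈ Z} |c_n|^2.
Σ |c_n|^2 = 16π^2/3 + 25

Expand and integrate term by term over [-π, π]:
  ∫ (4x)^2 dx = 16·(2π^3/3); ∫ 2·4·(-5)·x dx = 0 (odd integrand); ∫ (-5)^2 dx = 25·2π.
So (1/(2π)) ∫_{-π}^{π} (4x - 5)^2 dx = 16π^2/3 + 25 = 16π^2/3 + 25.
Parseval ⇒ Σ |c_n|^2 = 16π^2/3 + 25.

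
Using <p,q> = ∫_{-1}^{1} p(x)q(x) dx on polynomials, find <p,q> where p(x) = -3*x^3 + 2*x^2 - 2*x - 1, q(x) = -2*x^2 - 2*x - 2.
<p,q> = 92/15

Expand the product: p(x)·q(x) = 6*x^5 + 2*x^4 + 6*x^3 + 2*x^2 + 6*x + 2.
∫_{-1}^{1} of each monomial x^k gives [2/(k+1) if k even, 0 if k odd]. Integrating term-by-term (or equivalently evaluating the antiderivative F(x) = x^6 + 2*x^5/5 + 3*x^4/2 + 2*x^3/3 + 3*x^2 + 2*x at the endpoints):
  F(1) − F(−1) = 257/30 − (73/30) = 92/15.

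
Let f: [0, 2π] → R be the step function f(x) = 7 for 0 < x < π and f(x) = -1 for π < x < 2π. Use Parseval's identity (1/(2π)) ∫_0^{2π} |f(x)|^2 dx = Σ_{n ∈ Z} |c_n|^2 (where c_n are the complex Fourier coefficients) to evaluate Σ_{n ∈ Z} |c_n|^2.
Σ |c_n|^2 = 25

Parseval equates the L^2 energy of f (normalised by 1/(2π)) with the ℓ^2 sum of its Fourier coefficients: (1/(2π)) ∫_0^{2π} |f|^2 = Σ |c_n|^2.
Compute the left side: (1/(2π)) [∫_0^π 7^2 dx + ∫_π^{2π} (-1)^2 dx] = (1/(2π)) · (49π + 1π) = (49 + 1)/2 = 25.
So Σ_{n ∈ Z} |c_n|^2 = 25.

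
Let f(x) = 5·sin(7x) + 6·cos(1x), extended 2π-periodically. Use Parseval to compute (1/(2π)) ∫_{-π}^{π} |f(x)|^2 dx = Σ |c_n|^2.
Σ |c_n|^2 = 61/2

Expand |f|^2 and use orthogonality of {sin(nx), cos(mx)} on [-π, π]:
  ∫_{-π}^{π} sin(nx)^2 dx = π, ∫ cos(mx)^2 dx = π, and cross terms integrate to 0.
So ∫_{-π}^{π} f(x)^2 dx = 5^2 · π + 6^2 · π = (25 + 36)π.
Divide by 2π: (25 + 36)/2 = 61/2.
By Parseval, this equals Σ |c_n|^2.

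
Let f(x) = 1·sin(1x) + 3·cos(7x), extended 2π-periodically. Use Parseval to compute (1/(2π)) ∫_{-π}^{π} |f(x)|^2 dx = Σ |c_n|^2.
Σ |c_n|^2 = 5

Expand |f|^2 and use orthogonality of {sin(nx), cos(mx)} on [-π, π]:
  ∫_{-π}^{π} sin(nx)^2 dx = π, ∫ cos(mx)^2 dx = π, and cross terms integrate to 0.
So ∫_{-π}^{π} f(x)^2 dx = 1^2 · π + 3^2 · π = (1 + 9)π.
Divide by 2π: (1 + 9)/2 = 5.
By Parseval, this equals Σ |c_n|^2.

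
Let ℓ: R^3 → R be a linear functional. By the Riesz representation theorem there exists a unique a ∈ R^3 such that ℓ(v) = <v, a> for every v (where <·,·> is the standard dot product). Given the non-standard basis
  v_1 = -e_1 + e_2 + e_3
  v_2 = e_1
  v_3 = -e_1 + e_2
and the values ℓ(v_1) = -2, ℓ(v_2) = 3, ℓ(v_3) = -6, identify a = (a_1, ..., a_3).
a = (3, -3, 4)

Write a = (a_1, ..., a_3) in the standard basis. For each basis vector v_i, ℓ(v_i) = <v_i, a> is a linear equation in the a_j's. Collect the n equations into a matrix system V a = ℓ, where row i of V is v_i (expressed in the standard basis). Since V is invertible (lower-triangular with 1s on the diagonal, up to permutation), solve by back-substitution:
  V =
[[-1, 1, 1],
 [1, 0, 0],
 [-1, 1, 0]]
  V a = (-2, 3, -6)
Solving gives a = (3, -3, 4).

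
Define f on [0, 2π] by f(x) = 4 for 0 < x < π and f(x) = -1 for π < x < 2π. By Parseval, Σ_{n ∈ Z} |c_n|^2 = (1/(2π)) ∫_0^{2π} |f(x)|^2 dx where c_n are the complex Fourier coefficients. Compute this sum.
Σ |c_n|^2 = 17/2

Parseval equates the L^2 energy of f (normalised by 1/(2π)) with the ℓ^2 sum of its Fourier coefficients: (1/(2π)) ∫_0^{2π} |f|^2 = Σ |c_n|^2.
Compute the left side: (1/(2π)) [∫_0^π 4^2 dx + ∫_π^{2π} (-1)^2 dx] = (1/(2π)) · (16π + 1π) = (16 + 1)/2 = 17/2.
So Σ_{n ∈ Z} |c_n|^2 = 17/2.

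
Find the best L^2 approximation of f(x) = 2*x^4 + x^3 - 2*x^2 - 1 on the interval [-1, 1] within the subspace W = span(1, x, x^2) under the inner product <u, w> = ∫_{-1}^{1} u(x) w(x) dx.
g(x) = -2*x^2/7 + 3*x/5 - 41/35

The best approximation g ∈ W is the orthogonal projection of f onto W. Writing g = a_0 + a_1 x + a_2 x^2, the coefficients solve the normal equations G · a = b where
  G_{ij} = <φ_i, φ_j> and b_i = <f, φ_i>, with φ_0 = 1, φ_1 = x, φ_2 = x^2.
G =
  [2, 0, 2/3]
  [0, 2/3, 0]
  [2/3, 0, 2/5],
b = (-38/15, 2/5, -94/105).
Solving gives a_0 = -41/35, a_1 = 3/5, a_2 = -2/7, so
  g(x) = -2*x^2/7 + 3*x/5 - 41/35.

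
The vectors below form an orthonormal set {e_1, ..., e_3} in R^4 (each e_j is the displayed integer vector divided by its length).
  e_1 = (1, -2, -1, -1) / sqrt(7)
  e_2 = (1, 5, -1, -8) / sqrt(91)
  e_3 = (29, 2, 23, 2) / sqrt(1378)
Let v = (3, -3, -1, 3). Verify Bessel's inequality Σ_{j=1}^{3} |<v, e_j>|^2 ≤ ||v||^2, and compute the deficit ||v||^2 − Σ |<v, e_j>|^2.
Σ |<v, e_j>|^2 = 1125*2**(78/145)*3**(94/145)*5**(2/5)*7**(121/145)/1372; ||v||^2 = 28; deficit = 242/53

Write each e_j = u_j / sqrt(<u_j, u_j>) where u_j is the displayed integer vector. Then <v, e_j> = <v, u_j> / sqrt(<u_j, u_j>), so |<v, e_j>|^2 = <v, u_j>^2 / <u_j, u_j>.
Coefficients: <v, e_1> = 7/sqrt(7), <v, e_2> = -35/sqrt(91), <v, e_3> = 64/sqrt(1378).
Square and sum: Σ |<v, e_j>|^2 = 1125*2**(78/145)*3**(94/145)*5**(2/5)*7**(121/145)/1372.
Compute ||v||^2 = v·v = 28.
Deficit = 28 − 1125*2**(78/145)*3**(94/145)*5**(2/5)*7**(121/145)/1372 = 242/53 ≥ 0, confirming Bessel's inequality. (The deficit equals ||v − Σ <v,e_j> e_j||^2, the squared distance from v to span{e_j}.)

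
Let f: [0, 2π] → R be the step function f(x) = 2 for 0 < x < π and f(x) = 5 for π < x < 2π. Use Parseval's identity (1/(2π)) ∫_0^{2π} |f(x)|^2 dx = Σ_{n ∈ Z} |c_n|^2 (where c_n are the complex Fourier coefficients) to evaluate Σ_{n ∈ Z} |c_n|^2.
Σ |c_n|^2 = 29/2

Parseval equates the L^2 energy of f (normalised by 1/(2π)) with the ℓ^2 sum of its Fourier coefficients: (1/(2π)) ∫_0^{2π} |f|^2 = Σ |c_n|^2.
Compute the left side: (1/(2π)) [∫_0^π 2^2 dx + ∫_π^{2π} 5^2 dx] = (1/(2π)) · (4π + 25π) = (4 + 25)/2 = 29/2.
So Σ_{n ∈ Z} |c_n|^2 = 29/2.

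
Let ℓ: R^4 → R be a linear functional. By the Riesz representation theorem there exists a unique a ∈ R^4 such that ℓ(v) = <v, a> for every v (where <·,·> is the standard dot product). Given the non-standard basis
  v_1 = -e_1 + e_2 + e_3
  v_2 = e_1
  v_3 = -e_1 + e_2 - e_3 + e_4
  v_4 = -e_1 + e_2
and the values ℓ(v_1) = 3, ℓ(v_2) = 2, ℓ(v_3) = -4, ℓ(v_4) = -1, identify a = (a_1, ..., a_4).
a = (2, 1, 4, 1)

Write a = (a_1, ..., a_4) in the standard basis. For each basis vector v_i, ℓ(v_i) = <v_i, a> is a linear equation in the a_j's. Collect the n equations into a matrix system V a = ℓ, where row i of V is v_i (expressed in the standard basis). Since V is invertible (lower-triangular with 1s on the diagonal, up to permutation), solve by back-substitution:
  V =
[[-1, 1, 1, 0],
 [1, 0, 0, 0],
 [-1, 1, -1, 1],
 [-1, 1, 0, 0]]
  V a = (3, 2, -4, -1)
Solving gives a = (2, 1, 4, 1).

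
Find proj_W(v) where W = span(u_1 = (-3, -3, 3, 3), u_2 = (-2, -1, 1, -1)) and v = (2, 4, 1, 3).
proj_W(v) = (52/19, 18/19, -18/19, 50/19)

Set up U = [u_1 | ... | u_2] ∈ R^(4×2). The projector onto W = col(U) is P = U (U^T U)^(-1) U^T.
Compute U^T U =
  [36, 9]
  [9, 7],
and U^T v = (-6, -10).
Solve U^T U · c = U^T v for the coefficients: c = (16/57, -34/19). The projection is proj_W(v) = U c.
Check: (v - proj_W(v)) · u_1 = 0  (should be 0).
Check: (v - proj_W(v)) · u_2 = 0  (should be 0).
Result: proj_W(v) = (52/19, 18/19, -18/19, 50/19).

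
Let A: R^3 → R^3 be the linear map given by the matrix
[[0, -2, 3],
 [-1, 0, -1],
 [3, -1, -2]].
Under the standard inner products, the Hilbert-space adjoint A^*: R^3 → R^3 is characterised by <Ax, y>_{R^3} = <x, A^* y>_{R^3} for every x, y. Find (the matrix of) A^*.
A^* = A^T =
[[0, -1, 3],
 [-2, 0, -1],
 [3, -1, -2]]

For real matrices with standard dot products, the defining identity <Ax, y> = <x, A^* y> gives (Ax)^T y = x^T (A^*) y, i.e. x^T A^T y = x^T (A^*) y. Since this holds for all x, y, we must have A^* = A^T. Therefore
A^* =
[[0, -1, 3],
 [-2, 0, -1],
 [3, -1, -2]].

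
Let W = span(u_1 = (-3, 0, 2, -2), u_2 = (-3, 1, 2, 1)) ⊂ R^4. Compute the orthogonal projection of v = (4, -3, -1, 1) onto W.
proj_W(v) = (240/67, -48/67, -160/67, 16/67)

Set up U = [u_1 | ... | u_2] ∈ R^(4×2). The projector onto W = col(U) is P = U (U^T U)^(-1) U^T.
Compute U^T U =
  [17, 11]
  [11, 15],
and U^T v = (-16, -16).
Solve U^T U · c = U^T v for the coefficients: c = (-32/67, -48/67). The projection is proj_W(v) = U c.
Check: (v - proj_W(v)) · u_1 = 0  (should be 0).
Check: (v - proj_W(v)) · u_2 = 0  (should be 0).
Result: proj_W(v) = (240/67, -48/67, -160/67, 16/67).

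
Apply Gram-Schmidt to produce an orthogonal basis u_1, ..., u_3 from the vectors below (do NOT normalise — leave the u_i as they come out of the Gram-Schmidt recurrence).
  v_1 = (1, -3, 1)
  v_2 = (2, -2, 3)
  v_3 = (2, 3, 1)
Orthogonal basis:
  u_1 = (1, -3, 1)
  u_2 = (1, 1, 2)
  u_3 = (91/66, 13/66, -26/33)

Apply the Gram-Schmidt recurrence
  u_1 = v_1
  u_i = v_i − Σ_{j<i} ((v_i · u_j) / (u_j · u_j)) · u_j.

Step by step this gives:
  u_1 = (1, -3, 1)
  u_2 = (1, 1, 2)
  u_3 = (91/66, 13/66, -26/33)

Orthogonality check:
  u_2 · u_1 = 0 (should be 0)
  u_3 · u_1 = 0 (should be 0)
  u_3 · u_2 = 0 (should be 0)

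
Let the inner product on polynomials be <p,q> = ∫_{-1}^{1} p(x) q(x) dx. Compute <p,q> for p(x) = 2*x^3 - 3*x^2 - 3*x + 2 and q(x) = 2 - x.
<p,q> = 26/5

Expand the product: p(x)·q(x) = -2*x^4 + 7*x^3 - 3*x^2 - 8*x + 4.
∫_{-1}^{1} of each monomial x^k gives [2/(k+1) if k even, 0 if k odd]. Integrating term-by-term (or equivalently evaluating the antiderivative F(x) = -2*x^5/5 + 7*x^4/4 - x^3 - 4*x^2 + 4*x at the endpoints):
  F(1) − F(−1) = 7/20 − (-97/20) = 26/5.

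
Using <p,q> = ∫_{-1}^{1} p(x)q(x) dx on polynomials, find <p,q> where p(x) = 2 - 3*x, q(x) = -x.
<p,q> = 2

Expand the product: p(x)·q(x) = 3*x^2 - 2*x.
∫_{-1}^{1} of each monomial x^k gives [2/(k+1) if k even, 0 if k odd]. Integrating term-by-term (or equivalently evaluating the antiderivative F(x) = x^3 - x^2 at the endpoints):
  F(1) − F(−1) = 0 − (-2) = 2.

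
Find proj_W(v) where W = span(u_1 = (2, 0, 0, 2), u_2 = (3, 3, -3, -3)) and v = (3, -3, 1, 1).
proj_W(v) = (3/2, -1/2, 1/2, 5/2)

Set up U = [u_1 | ... | u_2] ∈ R^(4×2). The projector onto W = col(U) is P = U (U^T U)^(-1) U^T.
Compute U^T U =
  [8, 0]
  [0, 36],
and U^T v = (8, -6).
Solve U^T U · c = U^T v for the coefficients: c = (1, -1/6). The projection is proj_W(v) = U c.
Check: (v - proj_W(v)) · u_1 = 0  (should be 0).
Check: (v - proj_W(v)) · u_2 = 0  (should be 0).
Result: proj_W(v) = (3/2, -1/2, 1/2, 5/2).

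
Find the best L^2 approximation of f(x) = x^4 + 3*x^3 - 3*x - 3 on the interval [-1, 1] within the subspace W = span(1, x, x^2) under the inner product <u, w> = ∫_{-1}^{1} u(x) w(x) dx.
g(x) = 6*x^2/7 - 6*x/5 - 108/35

The best approximation g ∈ W is the orthogonal projection of f onto W. Writing g = a_0 + a_1 x + a_2 x^2, the coefficients solve the normal equations G · a = b where
  G_{ij} = <φ_i, φ_j> and b_i = <f, φ_i>, with φ_0 = 1, φ_1 = x, φ_2 = x^2.
G =
  [2, 0, 2/3]
  [0, 2/3, 0]
  [2/3, 0, 2/5],
b = (-28/5, -4/5, -12/7).
Solving gives a_0 = -108/35, a_1 = -6/5, a_2 = 6/7, so
  g(x) = 6*x^2/7 - 6*x/5 - 108/35.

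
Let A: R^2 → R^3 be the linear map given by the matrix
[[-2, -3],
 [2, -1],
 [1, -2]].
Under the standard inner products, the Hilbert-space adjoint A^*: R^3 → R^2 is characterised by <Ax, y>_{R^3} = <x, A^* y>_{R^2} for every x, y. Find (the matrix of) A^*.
A^* = A^T =
[[-2, 2, 1],
 [-3, -1, -2]]

For real matrices with standard dot products, the defining identity <Ax, y> = <x, A^* y> gives (Ax)^T y = x^T (A^*) y, i.e. x^T A^T y = x^T (A^*) y. Since this holds for all x, y, we must have A^* = A^T. Therefore
A^* =
[[-2, 2, 1],
 [-3, -1, -2]].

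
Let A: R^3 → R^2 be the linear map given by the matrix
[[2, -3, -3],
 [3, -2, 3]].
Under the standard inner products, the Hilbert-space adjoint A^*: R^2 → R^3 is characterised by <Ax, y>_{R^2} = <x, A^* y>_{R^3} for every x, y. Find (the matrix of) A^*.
A^* = A^T =
[[2, 3],
 [-3, -2],
 [-3, 3]]

For real matrices with standard dot products, the defining identity <Ax, y> = <x, A^* y> gives (Ax)^T y = x^T (A^*) y, i.e. x^T A^T y = x^T (A^*) y. Since this holds for all x, y, we must have A^* = A^T. Therefore
A^* =
[[2, 3],
 [-3, -2],
 [-3, 3]].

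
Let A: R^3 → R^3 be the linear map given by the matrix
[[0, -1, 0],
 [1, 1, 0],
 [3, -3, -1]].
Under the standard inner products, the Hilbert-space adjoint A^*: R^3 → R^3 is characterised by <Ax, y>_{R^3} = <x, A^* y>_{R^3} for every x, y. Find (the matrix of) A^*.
A^* = A^T =
[[0, 1, 3],
 [-1, 1, -3],
 [0, 0, -1]]

For real matrices with standard dot products, the defining identity <Ax, y> = <x, A^* y> gives (Ax)^T y = x^T (A^*) y, i.e. x^T A^T y = x^T (A^*) y. Since this holds for all x, y, we must have A^* = A^T. Therefore
A^* =
[[0, 1, 3],
 [-1, 1, -3],
 [0, 0, -1]].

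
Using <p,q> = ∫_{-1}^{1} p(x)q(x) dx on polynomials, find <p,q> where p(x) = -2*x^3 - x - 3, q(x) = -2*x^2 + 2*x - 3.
<p,q> = 286/15

Expand the product: p(x)·q(x) = 4*x^5 - 4*x^4 + 8*x^3 + 4*x^2 - 3*x + 9.
∫_{-1}^{1} of each monomial x^k gives [2/(k+1) if k even, 0 if k odd]. Integrating term-by-term (or equivalently evaluating the antiderivative F(x) = 2*x^6/3 - 4*x^5/5 + 2*x^4 + 4*x^3/3 - 3*x^2/2 + 9*x at the endpoints):
  F(1) − F(−1) = 107/10 − (-251/30) = 286/15.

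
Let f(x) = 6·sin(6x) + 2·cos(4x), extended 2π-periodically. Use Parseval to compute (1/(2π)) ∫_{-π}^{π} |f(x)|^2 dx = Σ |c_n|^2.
Σ |c_n|^2 = 20

Expand |f|^2 and use orthogonality of {sin(nx), cos(mx)} on [-π, π]:
  ∫_{-π}^{π} sin(nx)^2 dx = π, ∫ cos(mx)^2 dx = π, and cross terms integrate to 0.
So ∫_{-π}^{π} f(x)^2 dx = 6^2 · π + 2^2 · π = (36 + 4)π.
Divide by 2π: (36 + 4)/2 = 20.
By Parseval, this equals Σ |c_n|^2.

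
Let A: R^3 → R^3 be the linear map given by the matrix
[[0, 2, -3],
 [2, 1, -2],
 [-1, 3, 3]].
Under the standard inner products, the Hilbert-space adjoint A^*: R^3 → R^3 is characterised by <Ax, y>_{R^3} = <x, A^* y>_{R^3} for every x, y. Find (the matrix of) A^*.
A^* = A^T =
[[0, 2, -1],
 [2, 1, 3],
 [-3, -2, 3]]

For real matrices with standard dot products, the defining identity <Ax, y> = <x, A^* y> gives (Ax)^T y = x^T (A^*) y, i.e. x^T A^T y = x^T (A^*) y. Since this holds for all x, y, we must have A^* = A^T. Therefore
A^* =
[[0, 2, -1],
 [2, 1, 3],
 [-3, -2, 3]].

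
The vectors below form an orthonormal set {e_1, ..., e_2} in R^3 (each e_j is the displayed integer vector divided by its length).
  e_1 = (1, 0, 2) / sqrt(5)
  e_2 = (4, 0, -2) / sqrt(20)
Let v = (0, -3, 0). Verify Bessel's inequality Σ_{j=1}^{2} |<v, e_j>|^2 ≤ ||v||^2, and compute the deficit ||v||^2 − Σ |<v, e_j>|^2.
Σ |<v, e_j>|^2 = 0; ||v||^2 = 9; deficit = 9

Write each e_j = u_j / sqrt(<u_j, u_j>) where u_j is the displayed integer vector. Then <v, e_j> = <v, u_j> / sqrt(<u_j, u_j>), so |<v, e_j>|^2 = <v, u_j>^2 / <u_j, u_j>.
Coefficients: <v, e_1> = 0/sqrt(5), <v, e_2> = 0/sqrt(20).
Square and sum: Σ |<v, e_j>|^2 = 0.
Compute ||v||^2 = v·v = 9.
Deficit = 9 − 0 = 9 ≥ 0, confirming Bessel's inequality. (The deficit equals ||v − Σ <v,e_j> e_j||^2, the squared distance from v to span{e_j}.)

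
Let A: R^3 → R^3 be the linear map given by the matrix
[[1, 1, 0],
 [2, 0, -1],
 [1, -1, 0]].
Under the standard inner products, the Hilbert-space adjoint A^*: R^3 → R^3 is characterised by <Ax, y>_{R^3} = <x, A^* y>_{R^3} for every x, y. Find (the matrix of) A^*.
A^* = A^T =
[[1, 2, 1],
 [1, 0, -1],
 [0, -1, 0]]

For real matrices with standard dot products, the defining identity <Ax, y> = <x, A^* y> gives (Ax)^T y = x^T (A^*) y, i.e. x^T A^T y = x^T (A^*) y. Since this holds for all x, y, we must have A^* = A^T. Therefore
A^* =
[[1, 2, 1],
 [1, 0, -1],
 [0, -1, 0]].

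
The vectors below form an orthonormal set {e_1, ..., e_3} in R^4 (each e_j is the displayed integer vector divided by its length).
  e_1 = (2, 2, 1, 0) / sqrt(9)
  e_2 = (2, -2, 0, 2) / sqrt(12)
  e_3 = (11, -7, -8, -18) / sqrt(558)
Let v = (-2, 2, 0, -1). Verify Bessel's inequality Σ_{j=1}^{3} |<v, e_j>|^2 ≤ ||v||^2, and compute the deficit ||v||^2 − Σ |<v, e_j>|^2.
Σ |<v, e_j>|^2 = 829/93; ||v||^2 = 9; deficit = 8/93

Write each e_j = u_j / sqrt(<u_j, u_j>) where u_j is the displayed integer vector. Then <v, e_j> = <v, u_j> / sqrt(<u_j, u_j>), so |<v, e_j>|^2 = <v, u_j>^2 / <u_j, u_j>.
Coefficients: <v, e_1> = 0/sqrt(9), <v, e_2> = -10/sqrt(12), <v, e_3> = -18/sqrt(558).
Square and sum: Σ |<v, e_j>|^2 = 829/93.
Compute ||v||^2 = v·v = 9.
Deficit = 9 − 829/93 = 8/93 ≥ 0, confirming Bessel's inequality. (The deficit equals ||v − Σ <v,e_j> e_j||^2, the squared distance from v to span{e_j}.)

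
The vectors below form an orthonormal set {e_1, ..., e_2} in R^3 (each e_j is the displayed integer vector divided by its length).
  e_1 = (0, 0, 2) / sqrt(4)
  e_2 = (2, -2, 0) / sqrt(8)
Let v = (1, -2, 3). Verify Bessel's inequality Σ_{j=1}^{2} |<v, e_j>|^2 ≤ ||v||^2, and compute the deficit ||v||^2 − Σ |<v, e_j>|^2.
Σ |<v, e_j>|^2 = 27/2; ||v||^2 = 14; deficit = 1/2

Write each e_j = u_j / sqrt(<u_j, u_j>) where u_j is the displayed integer vector. Then <v, e_j> = <v, u_j> / sqrt(<u_j, u_j>), so |<v, e_j>|^2 = <v, u_j>^2 / <u_j, u_j>.
Coefficients: <v, e_1> = 6/sqrt(4), <v, e_2> = 6/sqrt(8).
Square and sum: Σ |<v, e_j>|^2 = 27/2.
Compute ||v||^2 = v·v = 14.
Deficit = 14 − 27/2 = 1/2 ≥ 0, confirming Bessel's inequality. (The deficit equals ||v − Σ <v,e_j> e_j||^2, the squared distance from v to span{e_j}.)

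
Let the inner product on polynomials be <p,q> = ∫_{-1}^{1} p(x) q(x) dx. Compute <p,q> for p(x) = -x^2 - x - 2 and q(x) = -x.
<p,q> = 2/3

Expand the product: p(x)·q(x) = x^3 + x^2 + 2*x.
∫_{-1}^{1} of each monomial x^k gives [2/(k+1) if k even, 0 if k odd]. Integrating term-by-term (or equivalently evaluating the antiderivative F(x) = x^4/4 + x^3/3 + x^2 at the endpoints):
  F(1) − F(−1) = 19/12 − (11/12) = 2/3.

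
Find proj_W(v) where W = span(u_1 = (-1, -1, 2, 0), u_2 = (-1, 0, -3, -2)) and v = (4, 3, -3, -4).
proj_W(v) = (104/59, 117/59, -273/59, -26/59)

Set up U = [u_1 | ... | u_2] ∈ R^(4×2). The projector onto W = col(U) is P = U (U^T U)^(-1) U^T.
Compute U^T U =
  [6, -5]
  [-5, 14],
and U^T v = (-13, 13).
Solve U^T U · c = U^T v for the coefficients: c = (-117/59, 13/59). The projection is proj_W(v) = U c.
Check: (v - proj_W(v)) · u_1 = 0  (should be 0).
Check: (v - proj_W(v)) · u_2 = 0  (should be 0).
Result: proj_W(v) = (104/59, 117/59, -273/59, -26/59).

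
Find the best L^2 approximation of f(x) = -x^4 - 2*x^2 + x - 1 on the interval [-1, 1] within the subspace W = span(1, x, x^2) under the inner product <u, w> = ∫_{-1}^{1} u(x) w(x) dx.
g(x) = -20*x^2/7 + x - 32/35

The best approximation g ∈ W is the orthogonal projection of f onto W. Writing g = a_0 + a_1 x + a_2 x^2, the coefficients solve the normal equations G · a = b where
  G_{ij} = <φ_i, φ_j> and b_i = <f, φ_i>, with φ_0 = 1, φ_1 = x, φ_2 = x^2.
G =
  [2, 0, 2/3]
  [0, 2/3, 0]
  [2/3, 0, 2/5],
b = (-56/15, 2/3, -184/105).
Solving gives a_0 = -32/35, a_1 = 1, a_2 = -20/7, so
  g(x) = -20*x^2/7 + x - 32/35.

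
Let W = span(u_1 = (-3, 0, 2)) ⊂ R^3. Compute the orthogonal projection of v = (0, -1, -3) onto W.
proj_W(v) = (18/13, 0, -12/13)

Set up U = [u_1 | ... | u_1] ∈ R^(3×1). The projector onto W = col(U) is P = U (U^T U)^(-1) U^T.
Compute U^T U =
  [13],
and U^T v = (-6).
Solve U^T U · c = U^T v for the coefficients: c = (-6/13). The projection is proj_W(v) = U c.
Check: (v - proj_W(v)) · u_1 = 0  (should be 0).
Result: proj_W(v) = (18/13, 0, -12/13).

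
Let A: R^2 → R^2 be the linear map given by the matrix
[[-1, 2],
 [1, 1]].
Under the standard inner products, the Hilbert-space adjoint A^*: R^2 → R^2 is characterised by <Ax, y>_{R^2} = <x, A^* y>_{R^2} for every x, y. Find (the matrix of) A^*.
A^* = A^T =
[[-1, 1],
 [2, 1]]

For real matrices with standard dot products, the defining identity <Ax, y> = <x, A^* y> gives (Ax)^T y = x^T (A^*) y, i.e. x^T A^T y = x^T (A^*) y. Since this holds for all x, y, we must have A^* = A^T. Therefore
A^* =
[[-1, 1],
 [2, 1]].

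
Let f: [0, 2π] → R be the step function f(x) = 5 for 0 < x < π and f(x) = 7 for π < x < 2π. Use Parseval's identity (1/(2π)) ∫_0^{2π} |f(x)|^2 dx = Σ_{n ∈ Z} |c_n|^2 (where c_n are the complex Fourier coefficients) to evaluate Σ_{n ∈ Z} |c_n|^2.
Σ |c_n|^2 = 37

Parseval equates the L^2 energy of f (normalised by 1/(2π)) with the ℓ^2 sum of its Fourier coefficients: (1/(2π)) ∫_0^{2π} |f|^2 = Σ |c_n|^2.
Compute the left side: (1/(2π)) [∫_0^π 5^2 dx + ∫_π^{2π} 7^2 dx] = (1/(2π)) · (25π + 49π) = (25 + 49)/2 = 37.
So Σ_{n ∈ Z} |c_n|^2 = 37.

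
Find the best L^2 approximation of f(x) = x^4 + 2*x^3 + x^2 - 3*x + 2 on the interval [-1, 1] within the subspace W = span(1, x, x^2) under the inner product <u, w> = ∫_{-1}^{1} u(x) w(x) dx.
g(x) = 13*x^2/7 - 9*x/5 + 67/35

The best approximation g ∈ W is the orthogonal projection of f onto W. Writing g = a_0 + a_1 x + a_2 x^2, the coefficients solve the normal equations G · a = b where
  G_{ij} = <φ_i, φ_j> and b_i = <f, φ_i>, with φ_0 = 1, φ_1 = x, φ_2 = x^2.
G =
  [2, 0, 2/3]
  [0, 2/3, 0]
  [2/3, 0, 2/5],
b = (76/15, -6/5, 212/105).
Solving gives a_0 = 67/35, a_1 = -9/5, a_2 = 13/7, so
  g(x) = 13*x^2/7 - 9*x/5 + 67/35.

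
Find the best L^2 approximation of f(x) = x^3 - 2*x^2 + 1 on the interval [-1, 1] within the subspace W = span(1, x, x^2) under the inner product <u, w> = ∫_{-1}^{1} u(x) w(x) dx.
g(x) = -2*x^2 + 3*x/5 + 1

The best approximation g ∈ W is the orthogonal projection of f onto W. Writing g = a_0 + a_1 x + a_2 x^2, the coefficients solve the normal equations G · a = b where
  G_{ij} = <φ_i, φ_j> and b_i = <f, φ_i>, with φ_0 = 1, φ_1 = x, φ_2 = x^2.
G =
  [2, 0, 2/3]
  [0, 2/3, 0]
  [2/3, 0, 2/5],
b = (2/3, 2/5, -2/15).
Solving gives a_0 = 1, a_1 = 3/5, a_2 = -2, so
  g(x) = -2*x^2 + 3*x/5 + 1.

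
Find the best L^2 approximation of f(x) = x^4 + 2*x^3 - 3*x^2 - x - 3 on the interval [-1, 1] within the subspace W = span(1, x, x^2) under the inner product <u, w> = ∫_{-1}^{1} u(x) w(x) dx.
g(x) = -15*x^2/7 + x/5 - 108/35

The best approximation g ∈ W is the orthogonal projection of f onto W. Writing g = a_0 + a_1 x + a_2 x^2, the coefficients solve the normal equations G · a = b where
  G_{ij} = <φ_i, φ_j> and b_i = <f, φ_i>, with φ_0 = 1, φ_1 = x, φ_2 = x^2.
G =
  [2, 0, 2/3]
  [0, 2/3, 0]
  [2/3, 0, 2/5],
b = (-38/5, 2/15, -102/35).
Solving gives a_0 = -108/35, a_1 = 1/5, a_2 = -15/7, so
  g(x) = -15*x^2/7 + x/5 - 108/35.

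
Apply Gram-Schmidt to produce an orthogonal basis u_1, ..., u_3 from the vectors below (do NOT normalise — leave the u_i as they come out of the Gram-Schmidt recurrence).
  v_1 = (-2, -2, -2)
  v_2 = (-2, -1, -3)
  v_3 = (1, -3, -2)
Orthogonal basis:
  u_1 = (-2, -2, -2)
  u_2 = (0, 1, -1)
  u_3 = (7/3, -7/6, -7/6)

Apply the Gram-Schmidt recurrence
  u_1 = v_1
  u_i = v_i − Σ_{j<i} ((v_i · u_j) / (u_j · u_j)) · u_j.

Step by step this gives:
  u_1 = (-2, -2, -2)
  u_2 = (0, 1, -1)
  u_3 = (7/3, -7/6, -7/6)

Orthogonality check:
  u_2 · u_1 = 0 (should be 0)
  u_3 · u_1 = 0 (should be 0)
  u_3 · u_2 = 0 (should be 0)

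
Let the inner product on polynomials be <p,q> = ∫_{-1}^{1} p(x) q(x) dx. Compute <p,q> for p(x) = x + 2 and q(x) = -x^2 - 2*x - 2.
<p,q> = -32/3

Expand the product: p(x)·q(x) = -x^3 - 4*x^2 - 6*x - 4.
∫_{-1}^{1} of each monomial x^k gives [2/(k+1) if k even, 0 if k odd]. Integrating term-by-term (or equivalently evaluating the antiderivative F(x) = -x^4/4 - 4*x^3/3 - 3*x^2 - 4*x at the endpoints):
  F(1) − F(−1) = -103/12 − (25/12) = -32/3.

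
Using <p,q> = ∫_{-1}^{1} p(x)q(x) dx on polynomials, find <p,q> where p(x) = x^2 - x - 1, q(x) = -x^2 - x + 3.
<p,q> = -46/15

Expand the product: p(x)·q(x) = -x^4 + 5*x^2 - 2*x - 3.
∫_{-1}^{1} of each monomial x^k gives [2/(k+1) if k even, 0 if k odd]. Integrating term-by-term (or equivalently evaluating the antiderivative F(x) = -x^5/5 + 5*x^3/3 - x^2 - 3*x at the endpoints):
  F(1) − F(−1) = -38/15 − (8/15) = -46/15.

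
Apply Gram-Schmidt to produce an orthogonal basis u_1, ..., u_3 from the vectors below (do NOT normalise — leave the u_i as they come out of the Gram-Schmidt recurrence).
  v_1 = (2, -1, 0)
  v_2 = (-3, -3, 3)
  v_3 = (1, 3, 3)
Orthogonal basis:
  u_1 = (2, -1, 0)
  u_2 = (-9/5, -18/5, 3)
  u_3 = (8/7, 16/7, 24/7)

Apply the Gram-Schmidt recurrence
  u_1 = v_1
  u_i = v_i − Σ_{j<i} ((v_i · u_j) / (u_j · u_j)) · u_j.

Step by step this gives:
  u_1 = (2, -1, 0)
  u_2 = (-9/5, -18/5, 3)
  u_3 = (8/7, 16/7, 24/7)

Orthogonality check:
  u_2 · u_1 = 0 (should be 0)
  u_3 · u_1 = 0 (should be 0)
  u_3 · u_2 = 0 (should be 0)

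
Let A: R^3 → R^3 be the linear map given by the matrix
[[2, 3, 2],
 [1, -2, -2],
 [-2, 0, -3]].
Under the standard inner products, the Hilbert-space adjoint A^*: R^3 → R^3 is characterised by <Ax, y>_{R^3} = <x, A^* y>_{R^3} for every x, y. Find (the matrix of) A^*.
A^* = A^T =
[[2, 1, -2],
 [3, -2, 0],
 [2, -2, -3]]

For real matrices with standard dot products, the defining identity <Ax, y> = <x, A^* y> gives (Ax)^T y = x^T (A^*) y, i.e. x^T A^T y = x^T (A^*) y. Since this holds for all x, y, we must have A^* = A^T. Therefore
A^* =
[[2, 1, -2],
 [3, -2, 0],
 [2, -2, -3]].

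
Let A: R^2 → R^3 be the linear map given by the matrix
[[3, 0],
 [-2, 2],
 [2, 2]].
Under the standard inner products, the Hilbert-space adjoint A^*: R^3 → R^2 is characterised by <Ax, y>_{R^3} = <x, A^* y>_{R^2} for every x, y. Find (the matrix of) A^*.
A^* = A^T =
[[3, -2, 2],
 [0, 2, 2]]

For real matrices with standard dot products, the defining identity <Ax, y> = <x, A^* y> gives (Ax)^T y = x^T (A^*) y, i.e. x^T A^T y = x^T (A^*) y. Since this holds for all x, y, we must have A^* = A^T. Therefore
A^* =
[[3, -2, 2],
 [0, 2, 2]].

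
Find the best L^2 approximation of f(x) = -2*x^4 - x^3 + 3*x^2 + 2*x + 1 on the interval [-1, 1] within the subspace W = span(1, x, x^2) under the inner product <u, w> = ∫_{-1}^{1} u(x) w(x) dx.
g(x) = 9*x^2/7 + 7*x/5 + 41/35

The best approximation g ∈ W is the orthogonal projection of f onto W. Writing g = a_0 + a_1 x + a_2 x^2, the coefficients solve the normal equations G · a = b where
  G_{ij} = <φ_i, φ_j> and b_i = <f, φ_i>, with φ_0 = 1, φ_1 = x, φ_2 = x^2.
G =
  [2, 0, 2/3]
  [0, 2/3, 0]
  [2/3, 0, 2/5],
b = (16/5, 14/15, 136/105).
Solving gives a_0 = 41/35, a_1 = 7/5, a_2 = 9/7, so
  g(x) = 9*x^2/7 + 7*x/5 + 41/35.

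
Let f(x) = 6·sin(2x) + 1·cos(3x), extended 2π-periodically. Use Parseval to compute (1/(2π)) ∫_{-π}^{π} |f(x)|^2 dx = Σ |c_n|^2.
Σ |c_n|^2 = 37/2

Expand |f|^2 and use orthogonality of {sin(nx), cos(mx)} on [-π, π]:
  ∫_{-π}^{π} sin(nx)^2 dx = π, ∫ cos(mx)^2 dx = π, and cross terms integrate to 0.
So ∫_{-π}^{π} f(x)^2 dx = 6^2 · π + 1^2 · π = (36 + 1)π.
Divide by 2π: (36 + 1)/2 = 37/2.
By Parseval, this equals Σ |c_n|^2.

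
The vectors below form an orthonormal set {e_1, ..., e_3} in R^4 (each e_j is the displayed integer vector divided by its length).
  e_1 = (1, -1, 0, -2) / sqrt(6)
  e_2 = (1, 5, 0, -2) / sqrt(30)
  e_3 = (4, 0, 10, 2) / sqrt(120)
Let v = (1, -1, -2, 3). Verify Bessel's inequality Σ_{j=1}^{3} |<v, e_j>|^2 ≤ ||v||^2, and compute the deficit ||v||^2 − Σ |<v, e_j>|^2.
Σ |<v, e_j>|^2 = 41/6; ||v||^2 = 15; deficit = 49/6

Write each e_j = u_j / sqrt(<u_j, u_j>) where u_j is the displayed integer vector. Then <v, e_j> = <v, u_j> / sqrt(<u_j, u_j>), so |<v, e_j>|^2 = <v, u_j>^2 / <u_j, u_j>.
Coefficients: <v, e_1> = -4/sqrt(6), <v, e_2> = -10/sqrt(30), <v, e_3> = -10/sqrt(120).
Square and sum: Σ |<v, e_j>|^2 = 41/6.
Compute ||v||^2 = v·v = 15.
Deficit = 15 − 41/6 = 49/6 ≥ 0, confirming Bessel's inequality. (The deficit equals ||v − Σ <v,e_j> e_j||^2, the squared distance from v to span{e_j}.)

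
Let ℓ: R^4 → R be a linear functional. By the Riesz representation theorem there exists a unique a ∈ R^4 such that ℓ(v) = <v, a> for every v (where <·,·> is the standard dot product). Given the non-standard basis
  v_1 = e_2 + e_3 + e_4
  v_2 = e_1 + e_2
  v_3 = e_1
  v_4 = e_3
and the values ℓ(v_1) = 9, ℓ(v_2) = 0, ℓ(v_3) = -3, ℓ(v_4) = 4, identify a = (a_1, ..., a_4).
a = (-3, 3, 4, 2)

Write a = (a_1, ..., a_4) in the standard basis. For each basis vector v_i, ℓ(v_i) = <v_i, a> is a linear equation in the a_j's. Collect the n equations into a matrix system V a = ℓ, where row i of V is v_i (expressed in the standard basis). Since V is invertible (lower-triangular with 1s on the diagonal, up to permutation), solve by back-substitution:
  V =
[[0, 1, 1, 1],
 [1, 1, 0, 0],
 [1, 0, 0, 0],
 [0, 0, 1, 0]]
  V a = (9, 0, -3, 4)
Solving gives a = (-3, 3, 4, 2).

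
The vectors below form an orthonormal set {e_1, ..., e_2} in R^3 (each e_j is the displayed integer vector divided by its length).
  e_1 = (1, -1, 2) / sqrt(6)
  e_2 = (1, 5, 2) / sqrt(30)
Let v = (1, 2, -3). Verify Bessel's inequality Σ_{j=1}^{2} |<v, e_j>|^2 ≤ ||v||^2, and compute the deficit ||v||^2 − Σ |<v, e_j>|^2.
Σ |<v, e_j>|^2 = 9; ||v||^2 = 14; deficit = 5

Write each e_j = u_j / sqrt(<u_j, u_j>) where u_j is the displayed integer vector. Then <v, e_j> = <v, u_j> / sqrt(<u_j, u_j>), so |<v, e_j>|^2 = <v, u_j>^2 / <u_j, u_j>.
Coefficients: <v, e_1> = -7/sqrt(6), <v, e_2> = 5/sqrt(30).
Square and sum: Σ |<v, e_j>|^2 = 9.
Compute ||v||^2 = v·v = 14.
Deficit = 14 − 9 = 5 ≥ 0, confirming Bessel's inequality. (The deficit equals ||v − Σ <v,e_j> e_j||^2, the squared distance from v to span{e_j}.)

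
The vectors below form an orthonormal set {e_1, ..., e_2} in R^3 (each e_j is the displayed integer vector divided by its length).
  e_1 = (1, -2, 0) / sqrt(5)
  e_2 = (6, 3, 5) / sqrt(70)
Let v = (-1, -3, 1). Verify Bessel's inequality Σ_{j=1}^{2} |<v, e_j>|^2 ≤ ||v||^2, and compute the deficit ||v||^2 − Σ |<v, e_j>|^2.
Σ |<v, e_j>|^2 = 45/7; ||v||^2 = 11; deficit = 32/7

Write each e_j = u_j / sqrt(<u_j, u_j>) where u_j is the displayed integer vector. Then <v, e_j> = <v, u_j> / sqrt(<u_j, u_j>), so |<v, e_j>|^2 = <v, u_j>^2 / <u_j, u_j>.
Coefficients: <v, e_1> = 5/sqrt(5), <v, e_2> = -10/sqrt(70).
Square and sum: Σ |<v, e_j>|^2 = 45/7.
Compute ||v||^2 = v·v = 11.
Deficit = 11 − 45/7 = 32/7 ≥ 0, confirming Bessel's inequality. (The deficit equals ||v − Σ <v,e_j> e_j||^2, the squared distance from v to span{e_j}.)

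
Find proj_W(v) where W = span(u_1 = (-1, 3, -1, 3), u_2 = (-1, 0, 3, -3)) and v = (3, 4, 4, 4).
proj_W(v) = (-417/259, 870/259, 13/37, 489/259)

Set up U = [u_1 | ... | u_2] ∈ R^(4×2). The projector onto W = col(U) is P = U (U^T U)^(-1) U^T.
Compute U^T U =
  [20, -11]
  [-11, 19],
and U^T v = (17, -3).
Solve U^T U · c = U^T v for the coefficients: c = (290/259, 127/259). The projection is proj_W(v) = U c.
Check: (v - proj_W(v)) · u_1 = 0  (should be 0).
Check: (v - proj_W(v)) · u_2 = 0  (should be 0).
Result: proj_W(v) = (-417/259, 870/259, 13/37, 489/259).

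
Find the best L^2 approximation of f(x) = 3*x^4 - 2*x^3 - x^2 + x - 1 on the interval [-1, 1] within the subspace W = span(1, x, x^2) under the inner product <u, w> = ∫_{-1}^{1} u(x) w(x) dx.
g(x) = 11*x^2/7 - x/5 - 44/35

The best approximation g ∈ W is the orthogonal projection of f onto W. Writing g = a_0 + a_1 x + a_2 x^2, the coefficients solve the normal equations G · a = b where
  G_{ij} = <φ_i, φ_j> and b_i = <f, φ_i>, with φ_0 = 1, φ_1 = x, φ_2 = x^2.
G =
  [2, 0, 2/3]
  [0, 2/3, 0]
  [2/3, 0, 2/5],
b = (-22/15, -2/15, -22/105).
Solving gives a_0 = -44/35, a_1 = -1/5, a_2 = 11/7, so
  g(x) = 11*x^2/7 - x/5 - 44/35.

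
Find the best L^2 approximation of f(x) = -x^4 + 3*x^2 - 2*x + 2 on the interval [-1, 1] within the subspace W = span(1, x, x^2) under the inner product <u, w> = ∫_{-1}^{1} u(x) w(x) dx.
g(x) = 15*x^2/7 - 2*x + 73/35

The best approximation g ∈ W is the orthogonal projection of f onto W. Writing g = a_0 + a_1 x + a_2 x^2, the coefficients solve the normal equations G · a = b where
  G_{ij} = <φ_i, φ_j> and b_i = <f, φ_i>, with φ_0 = 1, φ_1 = x, φ_2 = x^2.
G =
  [2, 0, 2/3]
  [0, 2/3, 0]
  [2/3, 0, 2/5],
b = (28/5, -4/3, 236/105).
Solving gives a_0 = 73/35, a_1 = -2, a_2 = 15/7, so
  g(x) = 15*x^2/7 - 2*x + 73/35.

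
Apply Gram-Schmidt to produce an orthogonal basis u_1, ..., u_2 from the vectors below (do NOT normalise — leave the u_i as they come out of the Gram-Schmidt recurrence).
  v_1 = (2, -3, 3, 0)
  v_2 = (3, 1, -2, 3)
Orthogonal basis:
  u_1 = (2, -3, 3, 0)
  u_2 = (36/11, 13/22, -35/22, 3)

Apply the Gram-Schmidt recurrence
  u_1 = v_1
  u_i = v_i − Σ_{j<i} ((v_i · u_j) / (u_j · u_j)) · u_j.

Step by step this gives:
  u_1 = (2, -3, 3, 0)
  u_2 = (36/11, 13/22, -35/22, 3)

Orthogonality check:
  u_2 · u_1 = 0 (should be 0)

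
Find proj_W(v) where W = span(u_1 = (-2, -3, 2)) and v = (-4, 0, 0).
proj_W(v) = (-16/17, -24/17, 16/17)

Set up U = [u_1 | ... | u_1] ∈ R^(3×1). The projector onto W = col(U) is P = U (U^T U)^(-1) U^T.
Compute U^T U =
  [17],
and U^T v = (8).
Solve U^T U · c = U^T v for the coefficients: c = (8/17). The projection is proj_W(v) = U c.
Check: (v - proj_W(v)) · u_1 = 0  (should be 0).
Result: proj_W(v) = (-16/17, -24/17, 16/17).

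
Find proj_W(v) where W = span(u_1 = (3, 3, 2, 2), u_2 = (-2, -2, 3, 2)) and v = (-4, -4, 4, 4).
proj_W(v) = (-1064/271, -1064/271, 1284/271, 824/271)

Set up U = [u_1 | ... | u_2] ∈ R^(4×2). The projector onto W = col(U) is P = U (U^T U)^(-1) U^T.
Compute U^T U =
  [26, -2]
  [-2, 21],
and U^T v = (-8, 36).
Solve U^T U · c = U^T v for the coefficients: c = (-48/271, 460/271). The projection is proj_W(v) = U c.
Check: (v - proj_W(v)) · u_1 = 0  (should be 0).
Check: (v - proj_W(v)) · u_2 = 0  (should be 0).
Result: proj_W(v) = (-1064/271, -1064/271, 1284/271, 824/271).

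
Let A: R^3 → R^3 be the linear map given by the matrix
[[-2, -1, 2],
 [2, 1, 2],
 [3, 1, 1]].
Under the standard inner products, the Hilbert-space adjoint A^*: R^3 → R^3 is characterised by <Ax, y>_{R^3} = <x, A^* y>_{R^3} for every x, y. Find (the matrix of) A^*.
A^* = A^T =
[[-2, 2, 3],
 [-1, 1, 1],
 [2, 2, 1]]

For real matrices with standard dot products, the defining identity <Ax, y> = <x, A^* y> gives (Ax)^T y = x^T (A^*) y, i.e. x^T A^T y = x^T (A^*) y. Since this holds for all x, y, we must have A^* = A^T. Therefore
A^* =
[[-2, 2, 3],
 [-1, 1, 1],
 [2, 2, 1]].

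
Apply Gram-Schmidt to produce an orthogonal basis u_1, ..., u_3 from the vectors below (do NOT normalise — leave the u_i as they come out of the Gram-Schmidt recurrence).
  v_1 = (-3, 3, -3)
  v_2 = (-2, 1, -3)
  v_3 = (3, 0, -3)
Orthogonal basis:
  u_1 = (-3, 3, -3)
  u_2 = (0, -1, -1)
  u_3 = (3, 3/2, -3/2)

Apply the Gram-Schmidt recurrence
  u_1 = v_1
  u_i = v_i − Σ_{j<i} ((v_i · u_j) / (u_j · u_j)) · u_j.

Step by step this gives:
  u_1 = (-3, 3, -3)
  u_2 = (0, -1, -1)
  u_3 = (3, 3/2, -3/2)

Orthogonality check:
  u_2 · u_1 = 0 (should be 0)
  u_3 · u_1 = 0 (should be 0)
  u_3 · u_2 = 0 (should be 0)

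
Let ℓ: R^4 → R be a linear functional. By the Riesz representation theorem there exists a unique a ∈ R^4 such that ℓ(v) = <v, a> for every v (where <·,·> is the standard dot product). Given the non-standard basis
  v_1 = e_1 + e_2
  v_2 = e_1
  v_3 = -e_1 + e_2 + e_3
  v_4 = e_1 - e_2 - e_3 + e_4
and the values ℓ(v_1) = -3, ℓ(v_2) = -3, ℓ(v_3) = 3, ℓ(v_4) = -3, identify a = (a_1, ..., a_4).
a = (-3, 0, 0, 0)

Write a = (a_1, ..., a_4) in the standard basis. For each basis vector v_i, ℓ(v_i) = <v_i, a> is a linear equation in the a_j's. Collect the n equations into a matrix system V a = ℓ, where row i of V is v_i (expressed in the standard basis). Since V is invertible (lower-triangular with 1s on the diagonal, up to permutation), solve by back-substitution:
  V =
[[1, 1, 0, 0],
 [1, 0, 0, 0],
 [-1, 1, 1, 0],
 [1, -1, -1, 1]]
  V a = (-3, -3, 3, -3)
Solving gives a = (-3, 0, 0, 0).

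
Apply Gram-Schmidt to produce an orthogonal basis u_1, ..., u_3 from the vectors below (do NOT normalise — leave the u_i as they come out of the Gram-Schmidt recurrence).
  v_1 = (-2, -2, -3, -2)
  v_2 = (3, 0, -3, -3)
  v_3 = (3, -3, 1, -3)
Orthogonal basis:
  u_1 = (-2, -2, -3, -2)
  u_2 = (27/7, 6/7, -12/7, -15/7)
  u_3 = (1, -29/9, 22/9, -13/9)

Apply the Gram-Schmidt recurrence
  u_1 = v_1
  u_i = v_i − Σ_{j<i} ((v_i · u_j) / (u_j · u_j)) · u_j.

Step by step this gives:
  u_1 = (-2, -2, -3, -2)
  u_2 = (27/7, 6/7, -12/7, -15/7)
  u_3 = (1, -29/9, 22/9, -13/9)

Orthogonality check:
  u_2 · u_1 = 0 (should be 0)
  u_3 · u_1 = 0 (should be 0)
  u_3 · u_2 = 0 (should be 0)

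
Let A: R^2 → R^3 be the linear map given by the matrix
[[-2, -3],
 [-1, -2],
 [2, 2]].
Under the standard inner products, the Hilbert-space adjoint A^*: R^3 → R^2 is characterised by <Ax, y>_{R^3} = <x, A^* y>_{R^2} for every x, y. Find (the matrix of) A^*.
A^* = A^T =
[[-2, -1, 2],
 [-3, -2, 2]]

For real matrices with standard dot products, the defining identity <Ax, y> = <x, A^* y> gives (Ax)^T y = x^T (A^*) y, i.e. x^T A^T y = x^T (A^*) y. Since this holds for all x, y, we must have A^* = A^T. Therefore
A^* =
[[-2, -1, 2],
 [-3, -2, 2]].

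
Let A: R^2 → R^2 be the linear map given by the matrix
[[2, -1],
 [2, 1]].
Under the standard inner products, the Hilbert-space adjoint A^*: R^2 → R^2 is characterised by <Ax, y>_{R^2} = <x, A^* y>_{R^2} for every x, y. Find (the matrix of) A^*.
A^* = A^T =
[[2, 2],
 [-1, 1]]

For real matrices with standard dot products, the defining identity <Ax, y> = <x, A^* y> gives (Ax)^T y = x^T (A^*) y, i.e. x^T A^T y = x^T (A^*) y. Since this holds for all x, y, we must have A^* = A^T. Therefore
A^* =
[[2, 2],
 [-1, 1]].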